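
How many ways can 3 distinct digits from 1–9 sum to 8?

2

3 distinct digits from 1–9 sum between 6 and 24.
Enumerating: {1,2,5}, {1,3,4}.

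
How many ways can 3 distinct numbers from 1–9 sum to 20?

3 distinct digits from 1–9 sum between 6 and 24.
Enumerating: {3,8,9}, {4,7,9}, {5,6,9}, {5,7,8}.

4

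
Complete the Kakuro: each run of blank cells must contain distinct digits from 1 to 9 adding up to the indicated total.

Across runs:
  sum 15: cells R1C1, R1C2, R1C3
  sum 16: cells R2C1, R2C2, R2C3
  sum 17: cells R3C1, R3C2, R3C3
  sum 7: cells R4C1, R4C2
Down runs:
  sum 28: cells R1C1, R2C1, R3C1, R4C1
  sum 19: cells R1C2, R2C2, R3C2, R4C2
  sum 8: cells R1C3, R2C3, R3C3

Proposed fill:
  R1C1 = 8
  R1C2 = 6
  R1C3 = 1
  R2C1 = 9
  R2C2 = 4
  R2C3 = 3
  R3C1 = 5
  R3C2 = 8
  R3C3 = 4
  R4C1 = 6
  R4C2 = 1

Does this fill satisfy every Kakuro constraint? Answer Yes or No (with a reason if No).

Yes

Across: 8+6+1=15; 9+4+3=16; 5+8+4=17; 6+1=7. Down: 8+9+5+6=28; 6+4+8+1=19; 1+3+4=8. No digit repeats within any run.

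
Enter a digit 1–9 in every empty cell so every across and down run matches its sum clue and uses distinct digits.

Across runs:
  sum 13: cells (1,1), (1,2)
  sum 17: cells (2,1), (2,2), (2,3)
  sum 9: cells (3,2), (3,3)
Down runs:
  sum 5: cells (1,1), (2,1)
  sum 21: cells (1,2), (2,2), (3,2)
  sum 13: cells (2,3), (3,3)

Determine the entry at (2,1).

The 13 across and the 5 down share only 4, so (1,1) = 4.
(1,2) = 13 − 4 = 9 completes the 13 across.
(2,1) = 5 − 4 = 1 completes the 5 down.
(2,2) = 7: the only remaining digit allowed by both the 17 across and the 21 down.
(2,3) = 17 − 8 = 9 completes the 17 across.
(3,2) = 21 − 16 = 5 completes the 21 down.
(3,3) = 9 − 5 = 4 completes the 9 across.

1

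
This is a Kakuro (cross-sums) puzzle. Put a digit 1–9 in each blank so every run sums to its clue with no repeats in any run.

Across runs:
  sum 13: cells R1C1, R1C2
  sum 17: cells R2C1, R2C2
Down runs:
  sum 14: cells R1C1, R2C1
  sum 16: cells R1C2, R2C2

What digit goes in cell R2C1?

17 in 2 cells must be {8,9}; 16 in 2 cells must be {7,9}.
The 17 across and the 16 down share only 9, so R2C2 = 9.
R1C2 = 16 − 9 = 7 completes the 16 down.
R2C1 = 17 − 9 = 8 completes the 17 across.
R1C1 = 13 − 7 = 6 completes the 13 across.

8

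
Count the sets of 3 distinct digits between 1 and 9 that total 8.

3 distinct digits from 1–9 sum between 6 and 24.
Enumerating: {1,2,5}, {1,3,4}.

2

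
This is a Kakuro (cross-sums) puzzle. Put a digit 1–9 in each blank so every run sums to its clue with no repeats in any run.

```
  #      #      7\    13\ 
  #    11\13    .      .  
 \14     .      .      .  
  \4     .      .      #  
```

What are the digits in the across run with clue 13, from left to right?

4, 9

4 in 2 cells must be {1,3}; 7 in 3 cells must be {1,2,4}.
The 13 across and the 7 down share only 4, so R1C2 = 4.
R1C3 = 13 − 4 = 9 completes the 13 across.
R2C3 = 13 − 9 = 4 completes the 13 down.
Intersecting the 4 across with the 11 down forces R3C1 = 3.
R3C2 = 4 − 3 = 1 completes the 4 across.
R2C1 = 11 − 3 = 8 completes the 11 down.
R2C2 = 14 − 12 = 2 completes the 14 across.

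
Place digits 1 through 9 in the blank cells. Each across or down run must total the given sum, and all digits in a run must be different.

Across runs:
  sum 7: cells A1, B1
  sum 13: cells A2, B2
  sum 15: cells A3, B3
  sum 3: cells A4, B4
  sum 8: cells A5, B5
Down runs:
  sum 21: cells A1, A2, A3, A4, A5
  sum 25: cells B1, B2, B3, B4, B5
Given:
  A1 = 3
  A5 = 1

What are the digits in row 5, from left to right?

3 in 2 cells must be {1,2}.
B1 = 7 − 3 = 4 completes the 7 across.
A4 = 2: the only remaining digit allowed by both the 3 across and the 21 down.
B4 = 3 − 2 = 1 completes the 3 across.
B5 = 8 − 1 = 7 completes the 8 across.

1 7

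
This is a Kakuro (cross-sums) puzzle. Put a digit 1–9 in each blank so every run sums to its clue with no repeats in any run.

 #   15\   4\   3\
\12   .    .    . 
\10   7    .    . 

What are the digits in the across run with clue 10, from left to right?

4 in 2 cells must be {1,3}; 3 in 2 cells must be {1,2}.
R1C1 = 15 − 7 = 8 completes the 15 down.
Given what's placed, R1C3 must be 1 to fit the 12 across and 3 down.
Given what's placed, R2C2 must be 1 to fit the 10 across and 4 down.
R2C3 = 10 − 8 = 2 completes the 10 across.
R1C2 = 12 − 9 = 3 completes the 12 across.

7 1 2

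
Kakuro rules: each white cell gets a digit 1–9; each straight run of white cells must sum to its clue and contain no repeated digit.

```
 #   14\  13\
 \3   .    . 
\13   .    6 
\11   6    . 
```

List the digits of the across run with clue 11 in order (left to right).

6, 5

3 in 2 cells must be {1,2}.
R1C1 = 1: the only remaining digit allowed by both the 3 across and the 14 down.
R1C2 = 3 − 1 = 2 completes the 3 across.
R2C1 = 13 − 6 = 7 completes the 13 across.
R3C2 = 11 − 6 = 5 completes the 11 across.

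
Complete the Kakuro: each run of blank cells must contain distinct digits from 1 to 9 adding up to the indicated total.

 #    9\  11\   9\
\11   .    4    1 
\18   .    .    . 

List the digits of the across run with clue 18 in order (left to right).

3 7 8

R1C1 = 11 − 5 = 6 completes the 11 across.
R2C1 = 9 − 6 = 3 completes the 9 down.
R2C2 = 11 − 4 = 7 completes the 11 down.
R2C3 = 18 − 10 = 8 completes the 18 across.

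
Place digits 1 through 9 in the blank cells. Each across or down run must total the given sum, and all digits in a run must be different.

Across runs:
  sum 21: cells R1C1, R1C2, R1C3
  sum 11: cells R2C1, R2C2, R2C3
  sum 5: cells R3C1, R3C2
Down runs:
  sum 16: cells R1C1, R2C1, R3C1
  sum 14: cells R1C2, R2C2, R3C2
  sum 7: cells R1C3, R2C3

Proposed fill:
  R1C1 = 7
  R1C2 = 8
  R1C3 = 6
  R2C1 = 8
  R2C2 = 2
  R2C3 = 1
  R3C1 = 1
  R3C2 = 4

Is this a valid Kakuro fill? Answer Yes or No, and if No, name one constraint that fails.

Across: 7+8+6=21; 8+2+1=11; 1+4=5. Down: 7+8+1=16; 8+2+4=14; 6+1=7. No digit repeats within any run.

Yes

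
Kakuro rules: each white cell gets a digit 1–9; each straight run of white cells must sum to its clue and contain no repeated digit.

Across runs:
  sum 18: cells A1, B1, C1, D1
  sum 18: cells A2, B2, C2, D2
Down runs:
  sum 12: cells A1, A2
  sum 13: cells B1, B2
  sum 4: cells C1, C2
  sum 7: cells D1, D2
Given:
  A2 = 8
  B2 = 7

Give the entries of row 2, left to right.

4 in 2 cells must be {1,3}.
A1 = 12 − 8 = 4 completes the 12 down.
B1 = 13 − 7 = 6 completes the 13 down.
C2 = 1: the only remaining digit allowed by both the 18 across and the 4 down.
D2 = 18 − 16 = 2 completes the 18 across.
C1 = 4 − 1 = 3 completes the 4 down.
D1 = 18 − 13 = 5 completes the 18 across.

8 7 1 2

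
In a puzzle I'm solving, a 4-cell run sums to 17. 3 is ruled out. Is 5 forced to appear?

No

Counterexample: {1,2,6,8} sums to 17 under that restriction without using 5.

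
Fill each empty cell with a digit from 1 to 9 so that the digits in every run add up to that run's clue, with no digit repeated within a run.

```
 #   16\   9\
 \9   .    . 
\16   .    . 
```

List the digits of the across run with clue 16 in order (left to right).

9, 7

16 in 2 cells must be {7,9}.
The 9 across and the 16 down share only 7, so R1C1 = 7.
R1C2 = 9 − 7 = 2 completes the 9 across.
R2C1 = 16 − 7 = 9 completes the 16 down.
R2C2 = 16 − 9 = 7 completes the 16 across.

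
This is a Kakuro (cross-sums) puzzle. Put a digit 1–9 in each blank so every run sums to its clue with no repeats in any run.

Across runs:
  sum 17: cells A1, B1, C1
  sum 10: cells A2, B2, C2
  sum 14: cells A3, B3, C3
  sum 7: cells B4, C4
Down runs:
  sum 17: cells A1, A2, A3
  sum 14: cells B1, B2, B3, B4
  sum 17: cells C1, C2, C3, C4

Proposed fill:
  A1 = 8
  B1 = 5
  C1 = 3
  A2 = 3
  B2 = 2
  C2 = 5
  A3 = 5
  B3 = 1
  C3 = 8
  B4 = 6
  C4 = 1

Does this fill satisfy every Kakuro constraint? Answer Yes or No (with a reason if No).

No — the down run A1–A3 sums to 16, not 17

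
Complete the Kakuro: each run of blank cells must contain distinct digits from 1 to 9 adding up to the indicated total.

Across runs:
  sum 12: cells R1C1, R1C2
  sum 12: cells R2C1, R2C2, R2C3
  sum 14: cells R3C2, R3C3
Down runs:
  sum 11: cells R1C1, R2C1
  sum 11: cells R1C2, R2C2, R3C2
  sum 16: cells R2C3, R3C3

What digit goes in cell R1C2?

4

16 in 2 cells must be {7,9}.
The 14 across and the 16 down share only 9, so R3C3 = 9.
R2C3 = 16 − 9 = 7 completes the 16 down.
R3C2 = 14 − 9 = 5 completes the 14 across.
R1C2 = 4: the only remaining digit allowed by both the 12 across and the 11 down.
R2C2 = 11 − 9 = 2 completes the 11 down.
R1C1 = 12 − 4 = 8 completes the 12 across.
R2C1 = 12 − 9 = 3 completes the 12 across.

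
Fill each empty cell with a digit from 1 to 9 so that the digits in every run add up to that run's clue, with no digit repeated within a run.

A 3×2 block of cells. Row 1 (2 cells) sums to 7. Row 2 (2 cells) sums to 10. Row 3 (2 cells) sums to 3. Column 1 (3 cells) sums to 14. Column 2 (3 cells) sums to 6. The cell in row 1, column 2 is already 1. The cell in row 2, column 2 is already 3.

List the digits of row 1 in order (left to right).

3 in 2 cells must be {1,2}; 6 in 3 cells must be {1,2,3}.
(1,1) = 7 − 1 = 6 completes the 7 across.
(2,1) = 10 − 3 = 7 completes the 10 across.
(3,1) = 14 − 13 = 1 completes the 14 down.
(3,2) = 3 − 1 = 2 completes the 3 across.

6 1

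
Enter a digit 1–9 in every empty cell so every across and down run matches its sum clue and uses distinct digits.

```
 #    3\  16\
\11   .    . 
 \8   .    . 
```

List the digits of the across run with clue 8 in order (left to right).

1, 7

3 in 2 cells must be {1,2}; 16 in 2 cells must be {7,9}.
The 11 across and the 3 down share only 2, so R1C1 = 2.
R1C2 = 11 − 2 = 9 completes the 11 across.
R2C1 = 3 − 2 = 1 completes the 3 down.
R2C2 = 8 − 1 = 7 completes the 8 across.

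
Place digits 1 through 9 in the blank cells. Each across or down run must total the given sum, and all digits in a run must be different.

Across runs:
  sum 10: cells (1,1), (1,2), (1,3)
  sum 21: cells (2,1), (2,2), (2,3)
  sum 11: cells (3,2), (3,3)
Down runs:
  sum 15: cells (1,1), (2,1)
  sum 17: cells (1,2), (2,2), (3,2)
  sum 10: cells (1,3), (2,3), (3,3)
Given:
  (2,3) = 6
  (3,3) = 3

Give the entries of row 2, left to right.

8 7 6

(1,3) = 10 − 9 = 1 completes the 10 down.
(3,2) = 11 − 3 = 8 completes the 11 across.
Given what's placed, (2,2) must be 7 to fit the 21 across and 17 down.
(1,2) = 17 − 15 = 2 completes the 17 down.
(2,1) = 21 − 13 = 8 completes the 21 across.
(1,1) = 10 − 3 = 7 completes the 10 across.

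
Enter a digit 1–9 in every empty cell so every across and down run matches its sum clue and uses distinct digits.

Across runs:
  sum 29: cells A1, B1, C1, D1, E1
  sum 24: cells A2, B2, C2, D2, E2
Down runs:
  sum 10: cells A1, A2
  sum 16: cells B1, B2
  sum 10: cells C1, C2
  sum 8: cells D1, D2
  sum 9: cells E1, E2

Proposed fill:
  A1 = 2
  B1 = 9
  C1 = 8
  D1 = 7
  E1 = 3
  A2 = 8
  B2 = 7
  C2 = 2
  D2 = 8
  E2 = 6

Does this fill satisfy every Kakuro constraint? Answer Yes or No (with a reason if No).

No — the down run D1–D2 sums to 15, not 8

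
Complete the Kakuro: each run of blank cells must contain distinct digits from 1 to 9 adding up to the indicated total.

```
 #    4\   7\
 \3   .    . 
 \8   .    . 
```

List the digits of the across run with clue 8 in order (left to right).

3 in 2 cells must be {1,2}; 4 in 2 cells must be {1,3}.
The 3 across and the 4 down share only 1, so R1C1 = 1.
R1C2 = 3 − 1 = 2 completes the 3 across.
R2C1 = 4 − 1 = 3 completes the 4 down.
R2C2 = 8 − 3 = 5 completes the 8 across.

3 5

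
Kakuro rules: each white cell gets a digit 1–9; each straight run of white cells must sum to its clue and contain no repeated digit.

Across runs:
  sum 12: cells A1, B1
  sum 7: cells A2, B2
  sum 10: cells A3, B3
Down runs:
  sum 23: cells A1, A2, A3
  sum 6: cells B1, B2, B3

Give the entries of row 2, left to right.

6 1

23 in 3 cells must be {6,8,9}; 6 in 3 cells must be {1,2,3}.
The 12 across and the 6 down share only 3, so B1 = 3.
The 7 across and the 23 down share only 6, so A2 = 6.
B2 = 7 − 6 = 1 completes the 7 across.
B3 = 6 − 4 = 2 completes the 6 down.
A1 = 12 − 3 = 9 completes the 12 across.
A3 = 10 − 2 = 8 completes the 10 across.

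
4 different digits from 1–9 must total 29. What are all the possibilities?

4 distinct digits from 1–9 sum between 10 and 30.
Only one set works: {5,7,8,9}.

{5,7,8,9}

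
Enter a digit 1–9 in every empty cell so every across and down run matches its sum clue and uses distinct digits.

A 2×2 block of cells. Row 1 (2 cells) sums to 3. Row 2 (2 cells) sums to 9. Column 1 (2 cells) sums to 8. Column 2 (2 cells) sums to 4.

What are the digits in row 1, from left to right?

3 in 2 cells must be {1,2}; 4 in 2 cells must be {1,3}.
The 3 across and the 4 down share only 1, so (1,2) = 1.
(2,2) = 4 − 1 = 3 completes the 4 down.
(1,1) = 3 − 1 = 2 completes the 3 across.
(2,1) = 9 − 3 = 6 completes the 9 across.

2 1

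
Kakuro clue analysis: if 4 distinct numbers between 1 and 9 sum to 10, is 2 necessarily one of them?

Yes

The only way to make 10 from 4 distinct digits is {1,2,3,4}, which contains 2.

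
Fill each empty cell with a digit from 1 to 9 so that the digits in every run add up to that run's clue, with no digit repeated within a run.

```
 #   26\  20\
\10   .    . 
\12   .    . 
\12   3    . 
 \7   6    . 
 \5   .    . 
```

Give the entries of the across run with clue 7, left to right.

R3C2 = 12 − 3 = 9 completes the 12 across.
R4C2 = 7 − 6 = 1 completes the 7 across.
Nothing is forced directly, so branch on R5C2, whose candidates are 2 or 3. If R5C2 = 2: that forces R1C2 = 3, R2C2 = 5, after which R5C1 would have to be in {3} for the 5 across but in {1,2,4,5,7,8,9} for the 26 down — contradiction. So R5C2 = 3.
R1C2 = 2: the only remaining digit allowed by both the 10 across and the 20 down.
R2C2 = 20 − 15 = 5 completes the 20 down.
R5C1 = 5 − 3 = 2 completes the 5 across.
R1C1 = 10 − 2 = 8 completes the 10 across.
R2C1 = 12 − 5 = 7 completes the 12 across.

6 1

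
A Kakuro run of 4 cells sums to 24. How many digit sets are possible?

8

4 distinct digits from 1–9 sum between 10 and 30.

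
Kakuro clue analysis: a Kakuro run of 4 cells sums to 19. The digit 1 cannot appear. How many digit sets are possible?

5

4 distinct digits from 1–9 sum between 10 and 30.
Dropping sets that contain 1.
Enumerating: {2,3,5,9}, {2,3,6,8}, {2,4,5,8}, {2,4,6,7}, {3,4,5,7}.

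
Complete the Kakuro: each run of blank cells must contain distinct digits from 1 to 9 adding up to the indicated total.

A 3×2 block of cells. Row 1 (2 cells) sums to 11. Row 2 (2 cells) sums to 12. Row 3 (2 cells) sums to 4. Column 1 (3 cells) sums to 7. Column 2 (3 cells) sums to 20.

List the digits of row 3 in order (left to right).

1, 3

4 in 2 cells must be {1,3}; 7 in 3 cells must be {1,2,4}.
The 12 across and the 7 down share only 4, so (2,1) = 4.
(2,2) = 12 − 4 = 8 completes the 12 across.
Given what's placed, (3,1) must be 1 to fit the 4 across and 7 down.
(3,2) = 4 − 1 = 3 completes the 4 across.
(1,1) = 7 − 5 = 2 completes the 7 down.
(1,2) = 11 − 2 = 9 completes the 11 across.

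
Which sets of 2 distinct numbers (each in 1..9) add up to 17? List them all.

2 distinct digits from 1–9 sum between 3 and 17.
Only one set works: {8,9}.

{8,9}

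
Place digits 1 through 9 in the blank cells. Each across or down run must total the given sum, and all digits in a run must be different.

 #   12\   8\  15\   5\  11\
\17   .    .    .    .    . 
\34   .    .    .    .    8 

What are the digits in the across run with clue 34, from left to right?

7, 6, 9, 4, 8

34 in 5 cells must be {4,6,7,8,9}.
R1C5 = 11 − 8 = 3 completes the 11 down.
R2C4 = 4: the only remaining digit allowed by both the 34 across and the 5 down.
R1C4 = 5 − 4 = 1 completes the 5 down.
No cell is forced outright now. R2C1 can only be 7 or 9 (the digits allowed by both its 34 across and its 12 down). If R2C1 = 9: then R1C1 would have to be in {2,4,5,6,7} for the 17 across but in {3} for the 12 down — contradiction. So R2C1 = 7.
R1C1 = 12 − 7 = 5 completes the 12 down.
Given what's placed, R1C3 must be 6 to fit the 17 across and 15 down.
Given what's placed, R2C2 must be 6 to fit the 34 across and 8 down.
R2C3 = 34 − 25 = 9 completes the 34 across.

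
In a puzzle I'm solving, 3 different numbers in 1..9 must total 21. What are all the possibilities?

3 distinct digits from 1–9 sum between 6 and 24.

{4,8,9}; {5,7,9}; {6,7,8}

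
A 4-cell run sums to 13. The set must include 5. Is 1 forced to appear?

The only way to make 13 from 4 distinct digits under that restriction is {1,3,4,5}, which contains 1.

Yes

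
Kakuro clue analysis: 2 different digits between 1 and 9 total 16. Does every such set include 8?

The only way to make 16 from 2 distinct digits is {7,9}, which does not contain 8.

No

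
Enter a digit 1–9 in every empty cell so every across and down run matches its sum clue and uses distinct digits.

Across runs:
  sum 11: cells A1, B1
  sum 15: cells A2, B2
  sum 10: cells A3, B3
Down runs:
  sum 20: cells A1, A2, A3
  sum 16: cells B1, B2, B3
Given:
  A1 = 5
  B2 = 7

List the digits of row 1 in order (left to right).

B1 = 11 − 5 = 6 completes the 11 across.
A2 = 15 − 7 = 8 completes the 15 across.
A3 = 20 − 13 = 7 completes the 20 down.
B3 = 10 − 7 = 3 completes the 10 across.

5 6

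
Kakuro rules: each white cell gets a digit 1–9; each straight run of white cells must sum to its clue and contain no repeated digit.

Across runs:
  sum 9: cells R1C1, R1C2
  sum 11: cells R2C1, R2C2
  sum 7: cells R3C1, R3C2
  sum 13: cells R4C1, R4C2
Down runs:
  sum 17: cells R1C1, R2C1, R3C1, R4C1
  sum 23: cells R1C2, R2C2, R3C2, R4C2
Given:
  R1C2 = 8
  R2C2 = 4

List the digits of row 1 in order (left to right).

1 8

R1C1 = 9 − 8 = 1 completes the 9 across.
R2C1 = 11 − 4 = 7 completes the 11 across.
Nothing is forced directly, so branch on R3C2, whose candidates are 2 or 5 or 6. If R3C2 = 5: then R3C1 would have to be in {2} for the 7 across but in {3,4,5,6} for the 17 down — contradiction. If R3C2 = 6: then R3C1 would have to be in {1} for the 7 across but in {3,4,5,6} for the 17 down — contradiction. So R3C2 = 2.
R3C1 = 7 − 2 = 5 completes the 7 across.
R4C1 = 17 − 13 = 4 completes the 17 down.
R4C2 = 13 − 4 = 9 completes the 13 across.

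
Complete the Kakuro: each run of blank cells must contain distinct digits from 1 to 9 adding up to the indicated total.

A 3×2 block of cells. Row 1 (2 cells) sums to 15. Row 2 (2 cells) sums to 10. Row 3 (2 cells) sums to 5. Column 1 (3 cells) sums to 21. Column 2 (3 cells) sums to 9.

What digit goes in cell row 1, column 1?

The 15 across and the 9 down share only 6, so (1,2) = 6.
The 5 across and the 21 down share only 4, so (3,1) = 4.
(3,2) = 5 − 4 = 1 completes the 5 across.
(1,1) = 15 − 6 = 9 completes the 15 across.
(2,1) = 21 − 13 = 8 completes the 21 down.
(2,2) = 10 − 8 = 2 completes the 10 across.

9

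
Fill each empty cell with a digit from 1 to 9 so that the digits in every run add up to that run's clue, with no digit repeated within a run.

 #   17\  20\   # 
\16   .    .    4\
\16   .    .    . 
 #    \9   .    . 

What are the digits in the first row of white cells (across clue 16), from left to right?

16 in 2 cells must be {7,9}; 17 in 2 cells must be {8,9}; 4 in 2 cells must be {1,3}.
The 16 across and the 17 down share only 9, so R1C1 = 9.
R1C2 = 16 − 9 = 7 completes the 16 across.
R2C1 = 17 − 9 = 8 completes the 17 down.
R2C2 = 5: the only remaining digit allowed by both the 16 across and the 20 down.
R2C3 = 16 − 13 = 3 completes the 16 across.
R3C2 = 20 − 12 = 8 completes the 20 down.
R3C3 = 9 − 8 = 1 completes the 9 across.

9 7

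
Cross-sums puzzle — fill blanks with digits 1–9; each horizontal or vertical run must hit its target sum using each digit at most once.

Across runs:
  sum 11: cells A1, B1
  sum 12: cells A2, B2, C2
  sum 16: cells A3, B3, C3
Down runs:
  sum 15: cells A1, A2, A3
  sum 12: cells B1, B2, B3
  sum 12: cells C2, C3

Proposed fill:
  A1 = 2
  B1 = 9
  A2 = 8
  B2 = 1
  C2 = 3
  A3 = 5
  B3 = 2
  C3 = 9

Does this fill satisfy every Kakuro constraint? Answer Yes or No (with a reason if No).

Across: 2+9=11; 8+1+3=12; 5+2+9=16. Down: 2+8+5=15; 9+1+2=12; 3+9=12. No digit repeats within any run.

Yes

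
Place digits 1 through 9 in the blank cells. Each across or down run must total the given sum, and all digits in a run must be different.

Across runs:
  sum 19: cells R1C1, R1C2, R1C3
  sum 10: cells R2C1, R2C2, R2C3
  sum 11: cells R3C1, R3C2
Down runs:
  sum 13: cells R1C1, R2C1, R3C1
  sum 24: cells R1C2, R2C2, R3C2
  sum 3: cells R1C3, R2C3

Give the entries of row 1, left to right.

24 in 3 cells must be {7,8,9}; 3 in 2 cells must be {1,2}.
Only 2 fits R1C3 under both its across sum 19 and down sum 3.
The 10 across and the 24 down share only 7, so R2C2 = 7.
R2C3 = 3 − 2 = 1 completes the 3 down.
R2C1 = 10 − 8 = 2 completes the 10 across.
R1C1 = 8: the only remaining digit allowed by both the 19 across and the 13 down.
R1C2 = 19 − 10 = 9 completes the 19 across.

8 9 2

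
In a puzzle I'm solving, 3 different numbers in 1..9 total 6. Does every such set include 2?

Yes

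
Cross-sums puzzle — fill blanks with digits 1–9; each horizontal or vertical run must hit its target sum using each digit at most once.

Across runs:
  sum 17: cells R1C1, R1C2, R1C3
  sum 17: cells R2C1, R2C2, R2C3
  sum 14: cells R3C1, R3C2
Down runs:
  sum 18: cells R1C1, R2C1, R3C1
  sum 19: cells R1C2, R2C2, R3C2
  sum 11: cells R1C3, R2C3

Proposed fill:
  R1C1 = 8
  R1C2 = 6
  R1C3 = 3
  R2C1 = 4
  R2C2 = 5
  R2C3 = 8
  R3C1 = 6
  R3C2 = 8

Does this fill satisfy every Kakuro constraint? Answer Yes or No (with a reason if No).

Yes

Across: 8+6+3=17; 4+5+8=17; 6+8=14. Down: 8+4+6=18; 6+5+8=19; 3+8=11. No digit repeats within any run.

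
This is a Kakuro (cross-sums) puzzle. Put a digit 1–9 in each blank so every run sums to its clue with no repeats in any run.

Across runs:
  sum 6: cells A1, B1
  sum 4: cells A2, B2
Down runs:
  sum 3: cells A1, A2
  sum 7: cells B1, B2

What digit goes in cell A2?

4 in 2 cells must be {1,3}; 3 in 2 cells must be {1,2}.
The 4 across and the 3 down share only 1, so A2 = 1.
B2 = 4 − 1 = 3 completes the 4 across.
A1 = 3 − 1 = 2 completes the 3 down.
B1 = 6 − 2 = 4 completes the 6 across.

1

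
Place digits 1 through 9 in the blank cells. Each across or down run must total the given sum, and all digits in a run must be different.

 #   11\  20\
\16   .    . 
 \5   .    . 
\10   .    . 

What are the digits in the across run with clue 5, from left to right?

1 4

16 in 2 cells must be {7,9}.
The 16 across and the 11 down share only 7, so R1C1 = 7.
R1C2 = 16 − 7 = 9 completes the 16 across.
Nothing is forced directly, so branch on R2C1, whose candidates are 1 or 3. If R2C1 = 3: then R2C2 would have to be in {2} for the 5 across but in {3,4,5,6,7,8} for the 20 down — contradiction. So R2C1 = 1.
R2C2 = 5 − 1 = 4 completes the 5 across.
R3C1 = 11 − 8 = 3 completes the 11 down.
R3C2 = 10 − 3 = 7 completes the 10 across.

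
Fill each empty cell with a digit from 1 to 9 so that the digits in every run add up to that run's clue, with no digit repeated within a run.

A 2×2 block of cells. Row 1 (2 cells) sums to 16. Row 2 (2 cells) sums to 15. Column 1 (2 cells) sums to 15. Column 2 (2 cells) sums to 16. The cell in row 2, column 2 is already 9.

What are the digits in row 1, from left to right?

16 in 2 cells must be {7,9}.
(1,2) = 16 − 9 = 7 completes the 16 down.
(2,1) = 15 − 9 = 6 completes the 15 across.
(1,1) = 16 − 7 = 9 completes the 16 across.

9, 7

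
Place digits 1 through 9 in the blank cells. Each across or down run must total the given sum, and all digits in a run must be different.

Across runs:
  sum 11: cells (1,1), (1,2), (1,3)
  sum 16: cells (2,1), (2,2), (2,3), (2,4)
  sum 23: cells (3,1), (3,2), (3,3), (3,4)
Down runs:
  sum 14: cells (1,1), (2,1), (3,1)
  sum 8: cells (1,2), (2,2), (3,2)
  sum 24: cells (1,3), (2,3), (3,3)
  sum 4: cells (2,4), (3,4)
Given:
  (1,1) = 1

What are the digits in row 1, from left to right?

1 2 8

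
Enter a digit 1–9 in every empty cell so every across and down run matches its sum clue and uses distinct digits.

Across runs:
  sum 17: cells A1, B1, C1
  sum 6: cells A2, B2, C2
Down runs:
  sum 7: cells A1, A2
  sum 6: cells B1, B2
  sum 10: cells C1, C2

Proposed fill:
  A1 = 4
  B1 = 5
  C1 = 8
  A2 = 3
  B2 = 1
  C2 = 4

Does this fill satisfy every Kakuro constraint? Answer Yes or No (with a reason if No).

No — the down run C1–C2 sums to 12, not 10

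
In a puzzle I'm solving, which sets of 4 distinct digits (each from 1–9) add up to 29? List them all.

{5,7,8,9}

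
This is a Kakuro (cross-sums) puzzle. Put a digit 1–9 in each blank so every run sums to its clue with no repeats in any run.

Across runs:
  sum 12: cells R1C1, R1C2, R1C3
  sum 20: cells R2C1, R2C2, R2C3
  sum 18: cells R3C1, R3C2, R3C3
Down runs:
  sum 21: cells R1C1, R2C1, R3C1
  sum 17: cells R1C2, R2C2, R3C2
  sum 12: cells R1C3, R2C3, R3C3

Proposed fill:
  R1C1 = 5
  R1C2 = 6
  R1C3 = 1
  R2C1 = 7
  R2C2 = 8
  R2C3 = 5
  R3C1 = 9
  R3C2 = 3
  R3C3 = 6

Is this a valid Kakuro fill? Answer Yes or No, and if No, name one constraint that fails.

Yes

Across: 5+6+1=12; 7+8+5=20; 9+3+6=18. Down: 5+7+9=21; 6+8+3=17; 1+5+6=12. No digit repeats within any run.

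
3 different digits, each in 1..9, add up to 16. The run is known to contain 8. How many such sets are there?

3

3 distinct digits from 1–9 sum between 6 and 24.
Keeping only sets containing 8.
Enumerating: {1,7,8}, {2,6,8}, {3,5,8}.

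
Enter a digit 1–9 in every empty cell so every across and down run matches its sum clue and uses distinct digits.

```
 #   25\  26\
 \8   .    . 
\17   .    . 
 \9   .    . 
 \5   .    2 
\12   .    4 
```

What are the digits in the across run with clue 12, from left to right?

17 in 2 cells must be {8,9}.
R4C1 = 5 − 2 = 3 completes the 5 across.
R5C1 = 12 − 4 = 8 completes the 12 across.

8, 4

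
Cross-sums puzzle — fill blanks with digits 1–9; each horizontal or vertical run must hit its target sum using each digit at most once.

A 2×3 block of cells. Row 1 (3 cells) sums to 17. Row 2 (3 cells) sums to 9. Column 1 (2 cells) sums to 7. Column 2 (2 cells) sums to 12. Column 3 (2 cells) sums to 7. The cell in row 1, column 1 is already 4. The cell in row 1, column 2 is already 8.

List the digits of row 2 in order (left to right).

3 4 2

(1,3) = 17 − 12 = 5 completes the 17 across.
(2,1) = 7 − 4 = 3 completes the 7 down.
(2,2) = 12 − 8 = 4 completes the 12 down.
(2,3) = 9 − 7 = 2 completes the 9 across.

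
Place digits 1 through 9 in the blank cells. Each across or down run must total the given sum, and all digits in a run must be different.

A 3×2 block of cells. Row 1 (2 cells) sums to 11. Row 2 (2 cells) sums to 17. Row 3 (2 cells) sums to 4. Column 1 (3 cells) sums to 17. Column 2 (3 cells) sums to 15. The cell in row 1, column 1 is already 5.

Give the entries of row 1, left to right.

5, 6

17 in 2 cells must be {8,9}; 4 in 2 cells must be {1,3}.
(1,2) = 11 − 5 = 6 completes the 11 across.
Given what's placed, (2,2) must be 8 to fit the 17 across and 15 down.
Given what's placed, (3,1) must be 3 to fit the 4 across and 17 down.
(3,2) = 4 − 3 = 1 completes the 4 across.
(2,1) = 17 − 8 = 9 completes the 17 across.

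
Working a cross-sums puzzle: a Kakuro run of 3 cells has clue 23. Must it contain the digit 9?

Yes

The only way to make 23 from 3 distinct digits is {6,8,9}, which contains 9.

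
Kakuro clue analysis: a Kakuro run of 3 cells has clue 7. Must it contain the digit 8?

No

The only way to make 7 from 3 distinct digits is {1,2,4}, which does not contain 8.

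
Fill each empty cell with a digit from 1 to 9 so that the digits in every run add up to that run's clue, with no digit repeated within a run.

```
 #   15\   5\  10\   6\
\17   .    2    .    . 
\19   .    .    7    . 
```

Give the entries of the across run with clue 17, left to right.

R1C3 = 10 − 7 = 3 completes the 10 down.
R2C2 = 5 − 2 = 3 completes the 5 down.
Given what's placed, R2C1 must be 8 to fit the 19 across and 15 down.
R2C4 = 19 − 18 = 1 completes the 19 across.
R1C1 = 15 − 8 = 7 completes the 15 down.
R1C4 = 17 − 12 = 5 completes the 17 across.

7 2 3 5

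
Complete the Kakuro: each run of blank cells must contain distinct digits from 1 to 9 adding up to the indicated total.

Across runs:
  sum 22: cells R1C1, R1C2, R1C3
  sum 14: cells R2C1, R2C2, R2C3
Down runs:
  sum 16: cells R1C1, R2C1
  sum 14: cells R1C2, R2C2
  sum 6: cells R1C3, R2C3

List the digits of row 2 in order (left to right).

7 6 1

16 in 2 cells must be {7,9}.
The 22 across and the 6 down share only 5, so R1C3 = 5.
R2C3 = 6 − 5 = 1 completes the 6 down.
Given what's placed, R1C1 must be 9 to fit the 22 across and 16 down.
R1C2 = 22 − 14 = 8 completes the 22 across.
R2C1 = 16 − 9 = 7 completes the 16 down.
R2C2 = 14 − 8 = 6 completes the 14 across.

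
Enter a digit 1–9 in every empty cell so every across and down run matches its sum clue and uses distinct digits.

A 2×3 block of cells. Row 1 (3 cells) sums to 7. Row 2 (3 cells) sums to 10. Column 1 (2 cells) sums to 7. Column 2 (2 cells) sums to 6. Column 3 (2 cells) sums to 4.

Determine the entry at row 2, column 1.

7 in 3 cells must be {1,2,4}; 4 in 2 cells must be {1,3}.
The 7 across and the 4 down share only 1, so (1,3) = 1.
(2,3) = 4 − 1 = 3 completes the 4 down.
Nothing is forced directly, so branch on (1,1), whose candidates are 2 or 4. If (1,1) = 4: that forces (1,2) = 2, after which (2,1) would have to be in {1,2,5,6} for the 10 across but in {3} for the 7 down — contradiction. So (1,1) = 2.
(1,2) = 7 − 3 = 4 completes the 7 across.
(2,1) = 7 − 2 = 5 completes the 7 down.
(2,2) = 10 − 8 = 2 completes the 10 across.

5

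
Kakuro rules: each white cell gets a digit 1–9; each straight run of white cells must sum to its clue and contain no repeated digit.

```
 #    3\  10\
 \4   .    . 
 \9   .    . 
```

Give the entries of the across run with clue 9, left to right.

2, 7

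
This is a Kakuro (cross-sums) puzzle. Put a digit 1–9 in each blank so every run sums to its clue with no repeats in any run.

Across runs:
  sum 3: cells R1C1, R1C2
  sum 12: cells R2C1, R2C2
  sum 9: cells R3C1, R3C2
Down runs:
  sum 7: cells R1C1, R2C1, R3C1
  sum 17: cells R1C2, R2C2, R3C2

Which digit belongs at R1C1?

3 in 2 cells must be {1,2}; 7 in 3 cells must be {1,2,4}.
The 12 across and the 7 down share only 4, so R2C1 = 4.
R2C2 = 12 − 4 = 8 completes the 12 across.
Given what's placed, R1C2 must be 2 to fit the 3 across and 17 down.
R3C2 = 17 − 10 = 7 completes the 17 down.
R1C1 = 3 − 2 = 1 completes the 3 across.
R3C1 = 9 − 7 = 2 completes the 9 across.

1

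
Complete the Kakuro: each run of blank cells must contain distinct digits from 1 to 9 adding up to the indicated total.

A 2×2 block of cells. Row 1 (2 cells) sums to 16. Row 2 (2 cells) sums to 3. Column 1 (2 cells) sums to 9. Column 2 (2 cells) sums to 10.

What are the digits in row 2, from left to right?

16 in 2 cells must be {7,9}; 3 in 2 cells must be {1,2}.
The 16 across and the 9 down share only 7, so (1,1) = 7.
(1,2) = 16 − 7 = 9 completes the 16 across.
(2,1) = 9 − 7 = 2 completes the 9 down.
(2,2) = 3 − 2 = 1 completes the 3 across.

2 1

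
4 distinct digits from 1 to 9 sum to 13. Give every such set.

4 distinct digits from 1–9 sum between 10 and 30.

{1,2,3,7}; {1,2,4,6}; {1,3,4,5}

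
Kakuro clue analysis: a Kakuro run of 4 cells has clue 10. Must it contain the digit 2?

Yes

The only way to make 10 from 4 distinct digits is {1,2,3,4}, which contains 2.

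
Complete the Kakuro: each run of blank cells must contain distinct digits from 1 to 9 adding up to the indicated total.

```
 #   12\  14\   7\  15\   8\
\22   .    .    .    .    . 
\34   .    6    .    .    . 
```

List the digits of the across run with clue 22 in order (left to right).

4 8 3 6 1

34 in 5 cells must be {4,6,7,8,9}.
R1C2 = 14 − 6 = 8 completes the 14 down.
R2C3 = 4: the only remaining digit allowed by both the 34 across and the 7 down.
Given what's placed, R2C5 must be 7 to fit the 34 across and 8 down.
R1C3 = 7 − 4 = 3 completes the 7 down.
Given what's placed, R1C4 must be 6 to fit the 22 across and 15 down.
R1C5 = 8 − 7 = 1 completes the 8 down.
R2C4 = 15 − 6 = 9 completes the 15 down.
R1C1 = 22 − 18 = 4 completes the 22 across.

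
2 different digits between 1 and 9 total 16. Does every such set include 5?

No

The only way to make 16 from 2 distinct digits is {7,9}, which does not contain 5.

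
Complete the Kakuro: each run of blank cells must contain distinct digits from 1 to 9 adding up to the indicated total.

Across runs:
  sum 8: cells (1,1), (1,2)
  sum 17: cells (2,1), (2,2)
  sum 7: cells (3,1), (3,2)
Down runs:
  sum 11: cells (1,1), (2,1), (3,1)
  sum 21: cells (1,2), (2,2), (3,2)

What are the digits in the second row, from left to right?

17 in 2 cells must be {8,9}.
The 17 across and the 11 down share only 8, so (2,1) = 8.
(2,2) = 17 − 8 = 9 completes the 17 across.
Nothing is forced directly, so branch on (1,1), whose candidates are 1 or 2. If (1,1) = 2: then (1,2) would have to be in {6} for the 8 across but in {4,5,7,8} for the 21 down — contradiction. So (1,1) = 1.
(1,2) = 8 − 1 = 7 completes the 8 across.
(3,1) = 11 − 9 = 2 completes the 11 down.
(3,2) = 7 − 2 = 5 completes the 7 across.

8 9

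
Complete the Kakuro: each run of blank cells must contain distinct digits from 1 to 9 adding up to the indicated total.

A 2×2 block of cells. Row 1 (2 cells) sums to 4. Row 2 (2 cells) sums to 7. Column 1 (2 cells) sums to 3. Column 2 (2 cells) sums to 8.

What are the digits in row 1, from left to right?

4 in 2 cells must be {1,3}; 3 in 2 cells must be {1,2}.
The 4 across and the 3 down share only 1, so (1,1) = 1.
(1,2) = 4 − 1 = 3 completes the 4 across.
(2,1) = 3 − 1 = 2 completes the 3 down.
(2,2) = 7 − 2 = 5 completes the 7 across.

1, 3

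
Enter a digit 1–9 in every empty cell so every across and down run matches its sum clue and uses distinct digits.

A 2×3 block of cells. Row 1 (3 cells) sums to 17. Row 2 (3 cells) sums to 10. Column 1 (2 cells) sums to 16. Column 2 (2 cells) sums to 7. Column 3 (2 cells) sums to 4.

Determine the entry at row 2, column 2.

2

16 in 2 cells must be {7,9}; 4 in 2 cells must be {1,3}.
The 10 across and the 16 down share only 7, so (2,1) = 7.
Given what's placed, (2,3) must be 1 to fit the 10 across and 4 down.
(1,1) = 16 − 7 = 9 completes the 16 down.
(1,3) = 4 − 1 = 3 completes the 4 down.
(2,2) = 10 − 8 = 2 completes the 10 across.
(1,2) = 17 − 12 = 5 completes the 17 across.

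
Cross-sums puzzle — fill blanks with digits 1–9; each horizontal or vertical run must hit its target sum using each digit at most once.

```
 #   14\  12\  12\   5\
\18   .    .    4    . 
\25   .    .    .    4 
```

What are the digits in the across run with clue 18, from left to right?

8 5 4 1

R1C4 = 5 − 4 = 1 completes the 5 down.
R2C3 = 12 − 4 = 8 completes the 12 down.
Given what's placed, R2C1 must be 6 to fit the 25 across and 14 down.
R2C2 = 25 − 18 = 7 completes the 25 across.
R1C1 = 14 − 6 = 8 completes the 14 down.
R1C2 = 18 − 13 = 5 completes the 18 across.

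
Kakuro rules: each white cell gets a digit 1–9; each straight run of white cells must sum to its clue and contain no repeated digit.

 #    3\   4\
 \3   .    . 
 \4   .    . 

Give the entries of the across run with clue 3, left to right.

3 in 2 cells must be {1,2}; 4 in 2 cells must be {1,3}.
The 3 across and the 4 down share only 1, so R1C2 = 1.
The 4 across and the 3 down share only 1, so R2C1 = 1.
R2C2 = 4 − 1 = 3 completes the 4 across.
R1C1 = 3 − 1 = 2 completes the 3 across.

2, 1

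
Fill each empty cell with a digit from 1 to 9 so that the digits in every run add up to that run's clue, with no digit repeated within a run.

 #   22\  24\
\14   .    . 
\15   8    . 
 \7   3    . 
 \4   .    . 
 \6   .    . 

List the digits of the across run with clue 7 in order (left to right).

4 in 2 cells must be {1,3}.
R2C2 = 15 − 8 = 7 completes the 15 across.
R3C2 = 7 − 3 = 4 completes the 7 across.

3 4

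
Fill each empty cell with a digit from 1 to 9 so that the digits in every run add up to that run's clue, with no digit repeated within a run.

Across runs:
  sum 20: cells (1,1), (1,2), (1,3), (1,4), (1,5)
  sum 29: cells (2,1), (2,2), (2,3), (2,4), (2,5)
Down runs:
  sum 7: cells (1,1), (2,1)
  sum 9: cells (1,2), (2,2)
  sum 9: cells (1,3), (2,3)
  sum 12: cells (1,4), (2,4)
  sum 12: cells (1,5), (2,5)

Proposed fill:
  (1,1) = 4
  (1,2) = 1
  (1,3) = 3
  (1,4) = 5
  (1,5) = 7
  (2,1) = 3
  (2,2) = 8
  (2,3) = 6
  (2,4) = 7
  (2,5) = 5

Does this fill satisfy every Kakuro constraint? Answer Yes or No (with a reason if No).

Across: 4+1+3+5+7=20; 3+8+6+7+5=29. Down: 4+3=7; 1+8=9; 3+6=9; 5+7=12; 7+5=12. No digit repeats within any run.

Yes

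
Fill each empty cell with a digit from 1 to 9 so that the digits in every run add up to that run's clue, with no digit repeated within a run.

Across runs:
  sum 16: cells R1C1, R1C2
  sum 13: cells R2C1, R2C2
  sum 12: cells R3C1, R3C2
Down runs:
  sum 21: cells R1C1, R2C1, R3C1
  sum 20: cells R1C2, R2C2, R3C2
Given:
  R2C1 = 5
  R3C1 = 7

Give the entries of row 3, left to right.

7, 5

16 in 2 cells must be {7,9}.
R1C1 = 21 − 12 = 9 completes the 21 down.
R1C2 = 16 − 9 = 7 completes the 16 across.
R2C2 = 13 − 5 = 8 completes the 13 across.
R3C2 = 12 − 7 = 5 completes the 12 across.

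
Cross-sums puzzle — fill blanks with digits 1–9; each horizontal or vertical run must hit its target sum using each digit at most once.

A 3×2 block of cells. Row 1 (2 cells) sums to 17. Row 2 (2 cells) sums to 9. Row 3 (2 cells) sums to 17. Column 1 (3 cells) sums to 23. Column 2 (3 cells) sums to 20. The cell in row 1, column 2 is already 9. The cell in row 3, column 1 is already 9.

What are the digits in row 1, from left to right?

17 in 2 cells must be {8,9}; 23 in 3 cells must be {6,8,9}.
(1,1) = 17 − 9 = 8 completes the 17 across.
(2,1) = 23 − 17 = 6 completes the 23 down.
(2,2) = 9 − 6 = 3 completes the 9 across.
(3,2) = 17 − 9 = 8 completes the 17 across.

8 9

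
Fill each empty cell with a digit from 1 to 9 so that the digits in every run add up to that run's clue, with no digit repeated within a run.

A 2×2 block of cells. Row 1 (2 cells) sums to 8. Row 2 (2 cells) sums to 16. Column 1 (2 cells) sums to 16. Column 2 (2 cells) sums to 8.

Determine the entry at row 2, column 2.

7

16 in 2 cells must be {7,9}.
The 8 across and the 16 down share only 7, so (1,1) = 7.
(1,2) = 8 − 7 = 1 completes the 8 across.
(2,1) = 16 − 7 = 9 completes the 16 down.
(2,2) = 16 − 9 = 7 completes the 16 across.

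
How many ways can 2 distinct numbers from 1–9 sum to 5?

2 distinct digits from 1–9 sum between 3 and 17.
Enumerating: {1,4}, {2,3}.

2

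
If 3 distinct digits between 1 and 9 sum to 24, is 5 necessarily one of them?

The only way to make 24 from 3 distinct digits is {7,8,9}, which does not contain 5.

No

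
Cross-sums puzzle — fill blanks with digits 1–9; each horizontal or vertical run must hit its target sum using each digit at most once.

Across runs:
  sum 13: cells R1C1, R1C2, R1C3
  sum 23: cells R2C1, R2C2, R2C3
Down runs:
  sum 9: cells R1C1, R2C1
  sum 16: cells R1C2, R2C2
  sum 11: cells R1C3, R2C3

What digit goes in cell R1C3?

5

23 in 3 cells must be {6,8,9}; 16 in 2 cells must be {7,9}.
The 23 across and the 16 down share only 9, so R2C2 = 9.
R1C2 = 16 − 9 = 7 completes the 16 down.
Nothing is forced directly, so branch on R2C1, whose candidates are 6 or 8. If R2C1 = 6: then R1C1 would have to be in {1,2,4,5} for the 13 across but in {3} for the 9 down — contradiction. So R2C1 = 8.
R1C1 = 9 − 8 = 1 completes the 9 down.
R1C3 = 13 − 8 = 5 completes the 13 across.
R2C3 = 23 − 17 = 6 completes the 23 across.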